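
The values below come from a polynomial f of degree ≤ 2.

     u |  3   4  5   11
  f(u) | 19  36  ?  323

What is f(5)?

59

The 3 known points determine the degree-2 polynomial uniquely.
Write f(u) = au^2 + bu + c. Substituting each data point gives a linear system:
  9a + 3b + c = 19
  16a + 4b + c = 36
  121a + 11b + c = 323
Solving the system yields a = 3, b = -4, c = 4.
So f(u) = 3u² - 4u + 4.
Then f(5) = 59.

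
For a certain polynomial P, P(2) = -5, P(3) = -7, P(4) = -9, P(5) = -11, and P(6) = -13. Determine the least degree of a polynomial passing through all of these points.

1

Forward differences of the values at t = 2, 3, 4, 5, 6:
  P  : -5  -7  -9  -11  -13
  Δ  : -2  -2  -2  -2
  Δ^2: 0  0  0
  Δ^3: 0  0
  Δ^4: 0
The first differences are constant (-2) and nonzero, while all higher differences vanish, so the minimal degree is 1.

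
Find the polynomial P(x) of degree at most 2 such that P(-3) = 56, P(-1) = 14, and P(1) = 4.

P(x) = 4x^2 - 5x + 5

Using the Lagrange interpolation formula with nodes -3, -1, 1:
  L_0(x) = (x + 1)(x - 1) / 8
  L_1(x) = (x + 3)(x - 1) / -4
  L_2(x) = (x + 3)(x + 1) / 8
Then P(x) = 56·L_0(x) + 14·L_1(x) + 4·L_2(x).
Expanding and collecting terms gives P(x) = 4x^2 - 5x + 5.
Check: P(-3) = 56. ✓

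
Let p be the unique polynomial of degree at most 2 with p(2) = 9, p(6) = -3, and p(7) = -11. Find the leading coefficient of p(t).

Write p(t) = at^2 + bt + c. Substituting each data point gives a linear system:
  4a + 2b + c = 9
  36a + 6b + c = -3
  49a + 7b + c = -11
Solving the system yields a = -1, b = 5, c = 3.
So p(t) = -t² + 5t + 3.
The leading coefficient is -1.

-1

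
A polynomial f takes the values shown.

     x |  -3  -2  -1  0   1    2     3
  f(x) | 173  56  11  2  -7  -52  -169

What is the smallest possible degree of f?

3

Forward differences of the values at x = -3, -2, -1, 0, 1, 2, 3:
  f  : 173  56  11  2  -7  -52  -169
  Δ  : -117  -45  -9  -9  -45  -117
  Δ^2: 72  36  0  -36  -72
  Δ^3: -36  -36  -36  -36
  Δ^4: 0  0  0
  Δ^5: 0  0
  Δ^6: 0
The third differences are constant (-36) and nonzero, while all higher differences vanish, so the minimal degree is 3.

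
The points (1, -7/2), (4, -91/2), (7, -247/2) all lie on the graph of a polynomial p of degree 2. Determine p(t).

Write p(t) = at^2 + bt + c. Substituting each data point gives a linear system:
  a + b + c = -7/2
  16a + 4b + c = -91/2
  49a + 7b + c = -247/2
Solving the system yields a = -2, b = -4, c = 5/2.
So p(t) = -2t² - 4t + 5/2.
Check: p(1) = -7/2. ✓

p(t) = -2t^2 - 4t + 5/2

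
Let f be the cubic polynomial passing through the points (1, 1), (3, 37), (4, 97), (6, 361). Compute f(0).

1

Write f(s) = as^3 + bs^2 + cs + d. Substituting each data point gives a linear system:
  a + b + c + d = 1
  27a + 9b + 3c + d = 37
  64a + 16b + 4c + d = 97
  216a + 36b + 6c + d = 361
Solving the system yields a = 2, b = -2, c = 0, d = 1.
So f(s) = 2s³ - 2s² + 1.
Then f(0) = 1.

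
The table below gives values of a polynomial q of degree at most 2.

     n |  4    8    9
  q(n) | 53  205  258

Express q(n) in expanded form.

q(n) = 3n^2 + 2n - 3

Write q(n) = an^2 + bn + c. Substituting each data point gives a linear system:
  16a + 4b + c = 53
  64a + 8b + c = 205
  81a + 9b + c = 258
Solving the system yields a = 3, b = 2, c = -3.
So q(n) = 3n^2 + 2n - 3.
Check: q(4) = 53. ✓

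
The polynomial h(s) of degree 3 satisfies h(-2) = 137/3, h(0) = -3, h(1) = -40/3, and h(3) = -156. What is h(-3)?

Write h(s) = as^3 + bs^2 + cs + d. Substituting each data point gives a linear system:
  -8a + 4b - 2c + d = 137/3
  d = -3
  a + b + c + d = -40/3
  27a + 9b + 3c + d = -156
Solving the system yields a = -5, b = -1/3, c = -5, d = -3.
So h(s) = -5s^3 - (1/3)s^2 - 5s - 3.
Then h(-3) = 144.

144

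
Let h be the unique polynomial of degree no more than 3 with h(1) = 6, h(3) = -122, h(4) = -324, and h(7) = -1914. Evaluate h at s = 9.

Using the Lagrange interpolation formula with nodes 1, 3, 4, 7:
  L_0(s) = (s - 3)(s - 4)(s - 7) / -36
  L_1(s) = (s - 1)(s - 4)(s - 7) / 8
  L_2(s) = (s - 1)(s - 3)(s - 7) / -9
  L_3(s) = (s - 1)(s - 3)(s - 4) / 72
Then h(s) = 6·L_0(s) - 122·L_1(s) - 324·L_2(s) - 1914·L_3(s).
Expanding and collecting terms gives h(s) = -6s^3 + 2s^2 + 6s + 4.
Evaluating at s = 9: h(9) = -4154.

-4154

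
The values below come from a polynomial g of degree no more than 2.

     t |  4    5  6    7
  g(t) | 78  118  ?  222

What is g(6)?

The 3 known points determine the degree-2 polynomial uniquely.
Write g(t) = at^2 + bt + c. Substituting each data point gives a linear system:
  16a + 4b + c = 78
  25a + 5b + c = 118
  49a + 7b + c = 222
Solving the system yields a = 4, b = 4, c = -2.
So g(t) = 4t^2 + 4t - 2.
Then g(6) = 166.

166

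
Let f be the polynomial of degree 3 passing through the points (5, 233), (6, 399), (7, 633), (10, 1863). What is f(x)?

Write f(x) = ax^3 + bx^2 + cx + d. Substituting each data point gives a linear system:
  125a + 25b + 5c + d = 233
  216a + 36b + 6c + d = 399
  343a + 49b + 7c + d = 633
  1000a + 100b + 10c + d = 1863
Solving the system yields a = 2, b = -2, c = 6, d = 3.
So f(x) = 2x^3 - 2x^2 + 6x + 3.
Check: f(10) = 1863. ✓

f(x) = 2x^3 - 2x^2 + 6x + 3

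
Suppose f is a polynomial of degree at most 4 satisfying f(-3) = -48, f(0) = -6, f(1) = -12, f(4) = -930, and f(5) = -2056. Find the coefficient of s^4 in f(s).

-2

Write f(s) = as^4 + bs^3 + cs^2 + ds + e. Substituting each data point gives a linear system:
  81a - 27b + 9c - 3d + e = -48
  e = -6
  a + b + c + d + e = -12
  256a + 64b + 16c + 4d + e = -930
  625a + 125b + 25c + 5d + e = -2056
Solving the system yields a = -2, b = -6, c = -3, d = 5, e = -6.
So f(s) = -2s⁴ - 6s³ - 3s² + 5s - 6.
The leading coefficient is -2.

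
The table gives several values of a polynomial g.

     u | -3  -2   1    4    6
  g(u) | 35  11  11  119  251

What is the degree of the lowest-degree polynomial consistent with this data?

Divided differences on the nodes -3, -2, 1, 4, 6:
  order 0: 35  11  11  119  251
  order 1: -24  0  36  66
  order 2: 6  6  6
  order 3: 0  0
  order 4: 0
The order-2 divided differences are all 6 (nonzero) and every higher order vanishes, so the data lies on a polynomial of degree exactly 2.

2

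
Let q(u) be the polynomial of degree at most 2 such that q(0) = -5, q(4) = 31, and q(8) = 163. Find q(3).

13

Write q(u) = au^2 + bu + c. Substituting each data point gives a linear system:
  c = -5
  16a + 4b + c = 31
  64a + 8b + c = 163
Solving the system yields a = 3, b = -3, c = -5.
So q(u) = 3u^2 - 3u - 5.
Then q(3) = 13.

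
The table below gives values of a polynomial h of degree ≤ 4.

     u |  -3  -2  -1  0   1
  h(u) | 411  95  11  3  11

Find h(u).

Write h(u) = au^4 + bu^3 + cu^2 + du + e. Substituting each data point gives a linear system:
  81a - 27b + 9c - 3d + e = 411
  16a - 8b + 4c - 2d + e = 95
  a - b + c - d + e = 11
  e = 3
  a + b + c + d + e = 11
Solving the system yields a = 4, b = -2, c = 4, d = 2, e = 3.
So h(u) = 4u⁴ - 2u³ + 4u² + 2u + 3.
Check: h(-3) = 411. ✓

h(u) = 4u^4 - 2u^3 + 4u^2 + 2u + 3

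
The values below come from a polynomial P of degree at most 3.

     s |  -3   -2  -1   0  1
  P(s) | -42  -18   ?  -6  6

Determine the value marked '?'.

-10

On equispaced nodes a degree-3 polynomial has vanishing fourth forward difference, so
  P(-3) - 4·P(-2) + 6·P(-1) - 4·P(0) + P(1) = 0.
Substituting the known values and solving for P(-1):
  6·P(-1) = -60
  P(-1) = -10.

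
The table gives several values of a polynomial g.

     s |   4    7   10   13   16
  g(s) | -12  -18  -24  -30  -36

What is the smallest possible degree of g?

Forward differences of the values at s = 4, 7, 10, 13, 16:
  g  : -12  -18  -24  -30  -36
  Δ  : -6  -6  -6  -6
  Δ^2: 0  0  0
  Δ^3: 0  0
  Δ^4: 0
The first differences are constant (-6) and nonzero, while all higher differences vanish, so the minimal degree is 1.

1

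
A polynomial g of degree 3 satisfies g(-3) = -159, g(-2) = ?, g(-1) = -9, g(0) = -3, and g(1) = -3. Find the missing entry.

The 4 known points determine the degree-3 polynomial uniquely.
Write g(n) = an^3 + bn^2 + cn + d. Substituting each data point gives a linear system:
  -27a + 9b - 3c + d = -159
  -a + b - c + d = -9
  d = -3
  a + b + c + d = -3
Solving the system yields a = 5, b = -3, c = -2, d = -3.
So g(n) = 5n^3 - 3n^2 - 2n - 3.
Then g(-2) = -51.

-51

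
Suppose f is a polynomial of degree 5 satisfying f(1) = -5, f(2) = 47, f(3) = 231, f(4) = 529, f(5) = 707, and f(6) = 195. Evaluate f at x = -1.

Forward differences of the values at x = 1, 2, 3, 4, 5, 6:
  f  : -5  47  231  529  707  195
  Δ  : 52  184  298  178  -512
  Δ^2: 132  114  -120  -690
  Δ^3: -18  -234  -570
  Δ^4: -216  -336
  Δ^5: -120
The fifth differences are constant, confirming degree 5.
Interpolating (Newton forward form) and evaluating at x = -1 gives f(-1) = -1.

-1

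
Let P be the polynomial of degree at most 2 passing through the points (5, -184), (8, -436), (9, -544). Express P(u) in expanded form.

P(u) = -6u^2 - 6u - 4

Using the Lagrange interpolation formula with nodes 5, 8, 9:
  L_0(u) = (u - 8)(u - 9) / 12
  L_1(u) = (u - 5)(u - 9) / -3
  L_2(u) = (u - 5)(u - 8) / 4
Then P(u) = -184·L_0(u) - 436·L_1(u) - 544·L_2(u).
Expanding and collecting terms gives P(u) = -6u^2 - 6u - 4.
Check: P(5) = -184. ✓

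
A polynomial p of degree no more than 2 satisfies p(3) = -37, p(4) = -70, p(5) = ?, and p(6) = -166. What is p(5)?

On equispaced nodes a degree-2 polynomial has vanishing third forward difference, so
  - p(3) + 3·p(4) - 3·p(5) + p(6) = 0.
Substituting the known values and solving for p(5):
  -3·p(5) = 339
  p(5) = -113.

-113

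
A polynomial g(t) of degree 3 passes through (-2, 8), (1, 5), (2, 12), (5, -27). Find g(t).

g(t) = -t^3 + 3t^2 + 5t - 2

Write g(t) = at^3 + bt^2 + ct + d. Substituting each data point gives a linear system:
  -8a + 4b - 2c + d = 8
  a + b + c + d = 5
  8a + 4b + 2c + d = 12
  125a + 25b + 5c + d = -27
Solving the system yields a = -1, b = 3, c = 5, d = -2.
So g(t) = -t³ + 3t² + 5t - 2.
Check: g(2) = 12. ✓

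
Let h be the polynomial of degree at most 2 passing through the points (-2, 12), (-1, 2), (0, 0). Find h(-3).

Using the Lagrange interpolation formula with nodes -2, -1, 0:
  L_0(s) = (s + 1)s / 2
  L_1(s) = (s + 2)s / -1
  L_2(s) = (s + 2)(s + 1) / 2
Then h(s) = 12·L_0(s) + 2·L_1(s) + 0·L_2(s).
Expanding and collecting terms gives h(s) = 4s^2 + 2s.
Evaluating at s = -3: h(-3) = 30.

30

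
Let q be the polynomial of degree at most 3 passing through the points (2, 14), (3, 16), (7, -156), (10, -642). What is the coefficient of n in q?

6

Write q(n) = an^3 + bn^2 + cn + d. Substituting each data point gives a linear system:
  8a + 4b + 2c + d = 14
  27a + 9b + 3c + d = 16
  343a + 49b + 7c + d = -156
  1000a + 100b + 10c + d = -642
Solving the system yields a = -1, b = 3, c = 6, d = -2.
So q(n) = -n^3 + 3n^2 + 6n - 2.
The coefficient of n is 6.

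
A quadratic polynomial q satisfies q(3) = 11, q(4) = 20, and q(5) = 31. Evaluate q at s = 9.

Write q(s) = as^2 + bs + c. Substituting each data point gives a linear system:
  9a + 3b + c = 11
  16a + 4b + c = 20
  25a + 5b + c = 31
Solving the system yields a = 1, b = 2, c = -4.
So q(s) = s² + 2s - 4.
Then q(9) = 95.

95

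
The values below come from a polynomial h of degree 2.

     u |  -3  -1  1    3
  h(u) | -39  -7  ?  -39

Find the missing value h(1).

The 3 known points determine the degree-2 polynomial uniquely.
Write h(u) = au^2 + bu + c. Substituting each data point gives a linear system:
  9a - 3b + c = -39
  a - b + c = -7
  9a + 3b + c = -39
Solving the system yields a = -4, b = 0, c = -3.
So h(u) = -4u^2 - 3.
Then h(1) = -7.

-7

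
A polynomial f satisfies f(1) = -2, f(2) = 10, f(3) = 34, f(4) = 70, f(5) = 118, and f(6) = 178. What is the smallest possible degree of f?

Forward differences of the values at t = 1, 2, 3, 4, 5, 6:
  f  : -2  10  34  70  118  178
  Δ  : 12  24  36  48  60
  Δ^2: 12  12  12  12
  Δ^3: 0  0  0
  Δ^4: 0  0
  Δ^5: 0
The second differences are constant (12) and nonzero, while all higher differences vanish, so the minimal degree is 2.

2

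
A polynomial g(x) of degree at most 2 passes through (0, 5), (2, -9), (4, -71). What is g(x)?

g(x) = -6x^2 + 5x + 5

Write g(x) = ax^2 + bx + c. Substituting each data point gives a linear system:
  c = 5
  4a + 2b + c = -9
  16a + 4b + c = -71
Solving the system yields a = -6, b = 5, c = 5.
So g(x) = -6x^2 + 5x + 5.
Check: g(2) = -9. ✓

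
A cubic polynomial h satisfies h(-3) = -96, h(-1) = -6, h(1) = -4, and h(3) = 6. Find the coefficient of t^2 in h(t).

-5

Write h(t) = at^3 + bt^2 + ct + d. Substituting each data point gives a linear system:
  -27a + 9b - 3c + d = -96
  -a + b - c + d = -6
  a + b + c + d = -4
  27a + 9b + 3c + d = 6
Solving the system yields a = 2, b = -5, c = -1, d = 0.
So h(t) = 2t³ - 5t² - t.
The coefficient of t^2 is -5.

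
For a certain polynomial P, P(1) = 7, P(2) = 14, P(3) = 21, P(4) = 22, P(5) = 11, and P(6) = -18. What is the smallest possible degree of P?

3

Forward differences of the values at u = 1, 2, 3, 4, 5, 6:
  P  : 7  14  21  22  11  -18
  Δ  : 7  7  1  -11  -29
  Δ^2: 0  -6  -12  -18
  Δ^3: -6  -6  -6
  Δ^4: 0  0
  Δ^5: 0
The third differences are constant (-6) and nonzero, while all higher differences vanish, so the minimal degree is 3.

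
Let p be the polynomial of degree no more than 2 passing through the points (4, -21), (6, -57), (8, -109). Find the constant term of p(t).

3

Write p(t) = at^2 + bt + c. Substituting each data point gives a linear system:
  16a + 4b + c = -21
  36a + 6b + c = -57
  64a + 8b + c = -109
Solving the system yields a = -2, b = 2, c = 3.
So p(t) = -2t² + 2t + 3.
The constant term is 3.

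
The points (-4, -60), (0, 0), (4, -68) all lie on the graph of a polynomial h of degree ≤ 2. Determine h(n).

Write h(n) = an^2 + bn + c. Substituting each data point gives a linear system:
  16a - 4b + c = -60
  c = 0
  16a + 4b + c = -68
Solving the system yields a = -4, b = -1, c = 0.
So h(n) = -4n² - n.
Check: h(4) = -68. ✓

h(n) = -4n^2 - n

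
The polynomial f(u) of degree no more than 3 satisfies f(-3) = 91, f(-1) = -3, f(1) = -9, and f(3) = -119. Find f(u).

Using the Lagrange interpolation formula with nodes -3, -1, 1, 3:
  L_0(u) = (u + 1)(u - 1)(u - 3) / -48
  L_1(u) = (u + 3)(u - 1)(u - 3) / 16
  L_2(u) = (u + 3)(u + 1)(u - 3) / -16
  L_3(u) = (u + 3)(u + 1)(u - 1) / 48
Then f(u) = 91·L_0(u) - 3·L_1(u) - 9·L_2(u) - 119·L_3(u).
Expanding and collecting terms gives f(u) = -4u^3 - u^2 + u - 5.
Check: f(-1) = -3. ✓

f(u) = -4u^3 - u^2 + u - 5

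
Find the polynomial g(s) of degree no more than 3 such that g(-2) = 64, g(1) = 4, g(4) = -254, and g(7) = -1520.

g(s) = -5s^3 + 4s^2 - s + 6

Using the Lagrange interpolation formula with nodes -2, 1, 4, 7:
  L_0(s) = (s - 1)(s - 4)(s - 7) / -162
  L_1(s) = (s + 2)(s - 4)(s - 7) / 54
  L_2(s) = (s + 2)(s - 1)(s - 7) / -54
  L_3(s) = (s + 2)(s - 1)(s - 4) / 162
Then g(s) = 64·L_0(s) + 4·L_1(s) - 254·L_2(s) - 1520·L_3(s).
Expanding and collecting terms gives g(s) = -5s^3 + 4s^2 - s + 6.
Check: g(4) = -254. ✓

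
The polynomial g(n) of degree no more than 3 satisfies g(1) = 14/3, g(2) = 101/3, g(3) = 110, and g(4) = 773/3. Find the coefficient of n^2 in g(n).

-1/3

Write g(n) = an^3 + bn^2 + cn + d. Substituting each data point gives a linear system:
  a + b + c + d = 14/3
  8a + 4b + 2c + d = 101/3
  27a + 9b + 3c + d = 110
  64a + 16b + 4c + d = 773/3
Solving the system yields a = 4, b = -1/3, c = 2, d = -1.
So g(n) = 4n^3 - (1/3)n^2 + 2n - 1.
The coefficient of n^2 is -1/3.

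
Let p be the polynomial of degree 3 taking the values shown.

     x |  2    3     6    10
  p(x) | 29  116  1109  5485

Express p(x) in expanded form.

Write p(x) = ax^3 + bx^2 + cx + d. Substituting each data point gives a linear system:
  8a + 4b + 2c + d = 29
  27a + 9b + 3c + d = 116
  216a + 36b + 6c + d = 1109
  1000a + 100b + 10c + d = 5485
Solving the system yields a = 6, b = -5, c = -2, d = 5.
So p(x) = 6x^3 - 5x^2 - 2x + 5.
Check: p(10) = 5485. ✓

p(x) = 6x^3 - 5x^2 - 2x + 5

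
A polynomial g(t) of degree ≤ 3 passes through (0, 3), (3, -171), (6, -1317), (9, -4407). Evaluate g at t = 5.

-767

Forward differences of the values at t = 0, 3, 6, 9:
  g  : 3  -171  -1317  -4407
  Δ  : -174  -1146  -3090
  Δ^2: -972  -1944
  Δ^3: -972
The third differences are constant, confirming degree 3.
Interpolating (Newton forward form) and evaluating at t = 5 gives g(5) = -767.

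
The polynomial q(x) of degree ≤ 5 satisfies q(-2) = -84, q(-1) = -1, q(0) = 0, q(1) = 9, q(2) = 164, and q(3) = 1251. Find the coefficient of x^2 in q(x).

2

Write q(x) = ax^5 + bx^4 + cx^3 + dx^2 + ex + k. Substituting each data point gives a linear system:
  -32a + 16b - 8c + 4d - 2e + k = -84
  -a + b - c + d - e + k = -1
  k = 0
  a + b + c + d + e + k = 9
  32a + 16b + 8c + 4d + 2e + k = 164
  243a + 81b + 27c + 9d + 3e + k = 1251
Solving the system yields a = 5, b = 2, c = -6, d = 2, e = 6, k = 0.
So q(x) = 5x⁵ + 2x⁴ - 6x³ + 2x² + 6x.
The coefficient of x^2 is 2.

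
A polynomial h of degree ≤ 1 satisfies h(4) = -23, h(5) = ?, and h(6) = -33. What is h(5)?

-28

The 2 known points determine the degree-1 polynomial uniquely.
Write h(n) = an + b. Substituting each data point gives a linear system:
  4a + b = -23
  6a + b = -33
Solving the system yields a = -5, b = -3.
So h(n) = -5n - 3.
Then h(5) = -28.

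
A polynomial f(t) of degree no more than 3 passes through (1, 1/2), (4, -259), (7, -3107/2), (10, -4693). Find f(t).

f(t) = -5t^3 + (5/2)t^2 + 6t - 3

Write f(t) = at^3 + bt^2 + ct + d. Substituting each data point gives a linear system:
  a + b + c + d = 1/2
  64a + 16b + 4c + d = -259
  343a + 49b + 7c + d = -3107/2
  1000a + 100b + 10c + d = -4693
Solving the system yields a = -5, b = 5/2, c = 6, d = -3.
So f(t) = -5t^3 + (5/2)t^2 + 6t - 3.
Check: f(4) = -259. ✓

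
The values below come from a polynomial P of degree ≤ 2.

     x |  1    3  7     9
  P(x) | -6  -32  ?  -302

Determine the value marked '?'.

-180

The 3 known points determine the degree-2 polynomial uniquely.
Write P(x) = ax^2 + bx + c. Substituting each data point gives a linear system:
  a + b + c = -6
  9a + 3b + c = -32
  81a + 9b + c = -302
Solving the system yields a = -4, b = 3, c = -5.
So P(x) = -4x^2 + 3x - 5.
Then P(7) = -180.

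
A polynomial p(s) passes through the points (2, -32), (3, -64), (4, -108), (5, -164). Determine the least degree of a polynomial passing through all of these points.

2

Forward differences of the values at s = 2, 3, 4, 5:
  p  : -32  -64  -108  -164
  Δ  : -32  -44  -56
  Δ^2: -12  -12
  Δ^3: 0
The second differences are constant (-12) and nonzero, while all higher differences vanish, so the minimal degree is 2.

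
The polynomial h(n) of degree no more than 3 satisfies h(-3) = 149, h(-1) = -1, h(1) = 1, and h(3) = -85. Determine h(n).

Write h(n) = an^3 + bn^2 + cn + d. Substituting each data point gives a linear system:
  -27a + 9b - 3c + d = 149
  -a + b - c + d = -1
  a + b + c + d = 1
  27a + 9b + 3c + d = -85
Solving the system yields a = -5, b = 4, c = 6, d = -4.
So h(n) = -5n^3 + 4n^2 + 6n - 4.
Check: h(-1) = -1. ✓

h(n) = -5n^3 + 4n^2 + 6n - 4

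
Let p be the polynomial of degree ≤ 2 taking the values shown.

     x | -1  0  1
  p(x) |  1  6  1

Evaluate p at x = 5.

-119

Write p(x) = ax^2 + bx + c. Substituting each data point gives a linear system:
  a - b + c = 1
  c = 6
  a + b + c = 1
Solving the system yields a = -5, b = 0, c = 6.
So p(x) = -5x² + 6.
Then p(5) = -119.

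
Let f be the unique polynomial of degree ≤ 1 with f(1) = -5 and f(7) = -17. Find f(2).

-7

Write f(x) = ax + b. Substituting each data point gives a linear system:
  a + b = -5
  7a + b = -17
Solving the system yields a = -2, b = -3.
So f(x) = -2x - 3.
Then f(2) = -7.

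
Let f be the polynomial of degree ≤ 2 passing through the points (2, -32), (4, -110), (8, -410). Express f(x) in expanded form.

Write f(x) = ax^2 + bx + c. Substituting each data point gives a linear system:
  4a + 2b + c = -32
  16a + 4b + c = -110
  64a + 8b + c = -410
Solving the system yields a = -6, b = -3, c = -2.
So f(x) = -6x^2 - 3x - 2.
Check: f(8) = -410. ✓

f(x) = -6x^2 - 3x - 2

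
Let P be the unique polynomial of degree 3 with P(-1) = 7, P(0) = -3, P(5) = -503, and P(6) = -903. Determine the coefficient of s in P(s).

Write P(s) = as^3 + bs^2 + cs + d. Substituting each data point gives a linear system:
  -a + b - c + d = 7
  d = -3
  125a + 25b + 5c + d = -503
  216a + 36b + 6c + d = -903
Solving the system yields a = -5, b = 5, c = 0, d = -3.
So P(s) = -5s^3 + 5s^2 - 3.
The coefficient of s is 0.

0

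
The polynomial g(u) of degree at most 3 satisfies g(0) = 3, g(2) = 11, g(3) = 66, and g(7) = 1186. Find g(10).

Using the Lagrange interpolation formula with nodes 0, 2, 3, 7:
  L_0(u) = (u - 2)(u - 3)(u - 7) / -42
  L_1(u) = u(u - 3)(u - 7) / 10
  L_2(u) = u(u - 2)(u - 7) / -12
  L_3(u) = u(u - 2)(u - 3) / 140
Then g(u) = 3·L_0(u) + 11·L_1(u) + 66·L_2(u) + 1186·L_3(u).
Expanding and collecting terms gives g(u) = 4u³ - 3u² - 6u + 3.
Evaluating at u = 10: g(10) = 3643.

3643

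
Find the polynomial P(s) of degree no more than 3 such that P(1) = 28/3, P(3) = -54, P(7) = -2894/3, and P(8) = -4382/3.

P(s) = -3s^3 + (1/3)s^2 + 6s + 6

Write P(s) = as^3 + bs^2 + cs + d. Substituting each data point gives a linear system:
  a + b + c + d = 28/3
  27a + 9b + 3c + d = -54
  343a + 49b + 7c + d = -2894/3
  512a + 64b + 8c + d = -4382/3
Solving the system yields a = -3, b = 1/3, c = 6, d = 6.
So P(s) = -3s^3 + (1/3)s^2 + 6s + 6.
Check: P(3) = -54. ✓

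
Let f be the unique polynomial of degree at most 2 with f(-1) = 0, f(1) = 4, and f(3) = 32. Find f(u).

Write f(u) = au^2 + bu + c. Substituting each data point gives a linear system:
  a - b + c = 0
  a + b + c = 4
  9a + 3b + c = 32
Solving the system yields a = 3, b = 2, c = -1.
So f(u) = 3u^2 + 2u - 1.
Check: f(3) = 32. ✓

f(u) = 3u^2 + 2u - 1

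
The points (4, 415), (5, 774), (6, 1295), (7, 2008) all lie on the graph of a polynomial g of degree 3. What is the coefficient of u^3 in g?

Write g(u) = au^3 + bu^2 + cu + d. Substituting each data point gives a linear system:
  64a + 16b + 4c + d = 415
  125a + 25b + 5c + d = 774
  216a + 36b + 6c + d = 1295
  343a + 49b + 7c + d = 2008
Solving the system yields a = 5, b = 6, c = 0, d = -1.
So g(u) = 5u^3 + 6u^2 - 1.
The leading coefficient is 5.

5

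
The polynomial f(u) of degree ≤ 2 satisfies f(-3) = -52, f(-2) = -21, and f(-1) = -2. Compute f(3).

-46

Using the Lagrange interpolation formula with nodes -3, -2, -1:
  L_0(u) = (u + 2)(u + 1) / 2
  L_1(u) = (u + 3)(u + 1) / -1
  L_2(u) = (u + 3)(u + 2) / 2
Then f(u) = -52·L_0(u) - 21·L_1(u) - 2·L_2(u).
Expanding and collecting terms gives f(u) = -6u^2 + u + 5.
Evaluating at u = 3: f(3) = -46.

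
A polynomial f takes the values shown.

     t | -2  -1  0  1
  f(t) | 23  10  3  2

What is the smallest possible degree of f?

Forward differences of the values at t = -2, -1, 0, 1:
  f  : 23  10  3  2
  Δ  : -13  -7  -1
  Δ^2: 6  6
  Δ^3: 0
The second differences are constant (6) and nonzero, while all higher differences vanish, so the minimal degree is 2.

2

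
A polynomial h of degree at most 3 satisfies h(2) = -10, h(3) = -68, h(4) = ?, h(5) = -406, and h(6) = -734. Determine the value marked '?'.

On equispaced nodes a degree-3 polynomial has vanishing fourth forward difference, so
  h(2) - 4·h(3) + 6·h(4) - 4·h(5) + h(6) = 0.
Substituting the known values and solving for h(4):
  6·h(4) = -1152
  h(4) = -192.

-192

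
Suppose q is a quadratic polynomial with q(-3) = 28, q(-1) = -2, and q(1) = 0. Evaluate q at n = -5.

Forward differences of the values at n = -3, -1, 1:
  q  : 28  -2  0
  Δ  : -30  2
  Δ^2: 32
The second differences are constant, confirming degree 2.
Interpolating (Newton forward form) and evaluating at n = -5 gives q(-5) = 90.

90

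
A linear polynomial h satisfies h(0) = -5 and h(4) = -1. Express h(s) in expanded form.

Write h(s) = as + b. Substituting each data point gives a linear system:
  b = -5
  4a + b = -1
Solving the system yields a = 1, b = -5.
So h(s) = s - 5.
Check: h(0) = -5. ✓

h(s) = s - 5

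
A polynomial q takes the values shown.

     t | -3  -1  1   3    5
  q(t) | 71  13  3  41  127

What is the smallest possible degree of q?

Forward differences of the values at t = -3, -1, 1, 3, 5:
  q  : 71  13  3  41  127
  Δ  : -58  -10  38  86
  Δ^2: 48  48  48
  Δ^3: 0  0
  Δ^4: 0
The second differences are constant (48) and nonzero, while all higher differences vanish, so the minimal degree is 2.

2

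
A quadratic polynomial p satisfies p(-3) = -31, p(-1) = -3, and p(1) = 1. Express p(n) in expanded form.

p(n) = -3n^2 + 2n + 2

Using the Lagrange interpolation formula with nodes -3, -1, 1:
  L_0(n) = (n + 1)(n - 1) / 8
  L_1(n) = (n + 3)(n - 1) / -4
  L_2(n) = (n + 3)(n + 1) / 8
Then p(n) = -31·L_0(n) - 3·L_1(n) + 1·L_2(n).
Expanding and collecting terms gives p(n) = -3n² + 2n + 2.
Check: p(1) = 1. ✓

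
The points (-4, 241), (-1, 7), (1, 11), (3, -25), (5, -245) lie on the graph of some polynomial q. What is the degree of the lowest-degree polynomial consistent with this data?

3

Divided differences on the nodes -4, -1, 1, 3, 5:
  order 0: 241  7  11  -25  -245
  order 1: -78  2  -18  -110
  order 2: 16  -5  -23
  order 3: -3  -3
  order 4: 0
The order-3 divided differences are all -3 (nonzero) and every higher order vanishes, so the data lies on a polynomial of degree exactly 3.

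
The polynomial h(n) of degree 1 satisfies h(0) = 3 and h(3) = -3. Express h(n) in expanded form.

Using the Lagrange interpolation formula with nodes 0, 3:
  L_0(n) = (n - 3) / -3
  L_1(n) = n / 3
Then h(n) = 3·L_0(n) - 3·L_1(n).
Expanding and collecting terms gives h(n) = -2n + 3.
Check: h(3) = -3. ✓

h(n) = -2n + 3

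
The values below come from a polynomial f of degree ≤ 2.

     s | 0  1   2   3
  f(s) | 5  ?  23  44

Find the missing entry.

10

The 3 known points determine the degree-2 polynomial uniquely.
Write f(s) = as^2 + bs + c. Substituting each data point gives a linear system:
  c = 5
  4a + 2b + c = 23
  9a + 3b + c = 44
Solving the system yields a = 4, b = 1, c = 5.
So f(s) = 4s² + s + 5.
Then f(1) = 10.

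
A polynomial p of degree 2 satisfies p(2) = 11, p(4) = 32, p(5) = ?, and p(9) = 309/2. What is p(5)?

97/2

The 3 known points determine the degree-2 polynomial uniquely.
Write p(t) = at^2 + bt + c. Substituting each data point gives a linear system:
  4a + 2b + c = 11
  16a + 4b + c = 32
  81a + 9b + c = 309/2
Solving the system yields a = 2, b = -3/2, c = 6.
So p(t) = 2t² - (3/2)t + 6.
Then p(5) = 97/2.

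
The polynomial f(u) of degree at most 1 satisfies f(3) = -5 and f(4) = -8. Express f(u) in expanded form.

f(u) = -3u + 4

Write f(u) = au + b. Substituting each data point gives a linear system:
  3a + b = -5
  4a + b = -8
Solving the system yields a = -3, b = 4.
So f(u) = -3u + 4.
Check: f(4) = -8. ✓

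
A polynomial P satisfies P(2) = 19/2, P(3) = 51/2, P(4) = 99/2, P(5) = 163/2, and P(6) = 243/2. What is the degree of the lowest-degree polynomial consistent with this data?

Forward differences of the values at s = 2, 3, 4, 5, 6:
  P  : 19/2  51/2  99/2  163/2  243/2
  Δ  : 16  24  32  40
  Δ^2: 8  8  8
  Δ^3: 0  0
  Δ^4: 0
The second differences are constant (8) and nonzero, while all higher differences vanish, so the minimal degree is 2.

2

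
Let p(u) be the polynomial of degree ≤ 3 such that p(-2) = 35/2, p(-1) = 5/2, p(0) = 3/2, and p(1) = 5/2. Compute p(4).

-205/2

Write p(u) = au^3 + bu^2 + cu + d. Substituting each data point gives a linear system:
  -8a + 4b - 2c + d = 35/2
  -a + b - c + d = 5/2
  d = 3/2
  a + b + c + d = 5/2
Solving the system yields a = -2, b = 1, c = 2, d = 3/2.
So p(u) = -2u^3 + u^2 + 2u + 3/2.
Then p(4) = -205/2.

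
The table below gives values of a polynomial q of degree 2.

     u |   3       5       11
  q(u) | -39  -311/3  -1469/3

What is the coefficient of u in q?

Write q(u) = au^2 + bu + c. Substituting each data point gives a linear system:
  9a + 3b + c = -39
  25a + 5b + c = -311/3
  121a + 11b + c = -1469/3
Solving the system yields a = -4, b = -1/3, c = -2.
So q(u) = -4u^2 - (1/3)u - 2.
The coefficient of u is -1/3.

-1/3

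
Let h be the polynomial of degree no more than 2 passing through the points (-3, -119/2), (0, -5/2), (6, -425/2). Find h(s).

Write h(s) = as^2 + bs + c. Substituting each data point gives a linear system:
  9a - 3b + c = -119/2
  c = -5/2
  36a + 6b + c = -425/2
Solving the system yields a = -6, b = 1, c = -5/2.
So h(s) = -6s² + s - 5/2.
Check: h(-3) = -119/2. ✓

h(s) = -6s^2 + s - 5/2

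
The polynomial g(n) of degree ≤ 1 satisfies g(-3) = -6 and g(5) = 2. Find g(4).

1

Write g(n) = an + b. Substituting each data point gives a linear system:
  -3a + b = -6
  5a + b = 2
Solving the system yields a = 1, b = -3.
So g(n) = n - 3.
Then g(4) = 1.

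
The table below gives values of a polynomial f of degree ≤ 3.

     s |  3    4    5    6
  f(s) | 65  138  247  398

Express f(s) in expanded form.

Write f(s) = as^3 + bs^2 + cs + d. Substituting each data point gives a linear system:
  27a + 9b + 3c + d = 65
  64a + 16b + 4c + d = 138
  125a + 25b + 5c + d = 247
  216a + 36b + 6c + d = 398
Solving the system yields a = 1, b = 6, c = -6, d = 2.
So f(s) = s³ + 6s² - 6s + 2.
Check: f(5) = 247. ✓

f(s) = s^3 + 6s^2 - 6s + 2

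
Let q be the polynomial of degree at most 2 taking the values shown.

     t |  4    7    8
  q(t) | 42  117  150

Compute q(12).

322

Write q(t) = at^2 + bt + c. Substituting each data point gives a linear system:
  16a + 4b + c = 42
  49a + 7b + c = 117
  64a + 8b + c = 150
Solving the system yields a = 2, b = 3, c = -2.
So q(t) = 2t^2 + 3t - 2.
Then q(12) = 322.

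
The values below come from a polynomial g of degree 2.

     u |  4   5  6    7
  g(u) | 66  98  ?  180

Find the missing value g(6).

On equispaced nodes a degree-2 polynomial has vanishing third forward difference, so
  - g(4) + 3·g(5) - 3·g(6) + g(7) = 0.
Substituting the known values and solving for g(6):
  -3·g(6) = -408
  g(6) = 136.

136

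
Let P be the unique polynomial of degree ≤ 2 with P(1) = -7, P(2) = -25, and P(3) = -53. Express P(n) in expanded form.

Write P(n) = an^2 + bn + c. Substituting each data point gives a linear system:
  a + b + c = -7
  4a + 2b + c = -25
  9a + 3b + c = -53
Solving the system yields a = -5, b = -3, c = 1.
So P(n) = -5n² - 3n + 1.
Check: P(3) = -53. ✓

P(n) = -5n^2 - 3n + 1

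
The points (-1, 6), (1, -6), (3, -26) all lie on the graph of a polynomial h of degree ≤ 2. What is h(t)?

h(t) = -t^2 - 6t + 1

Using the Lagrange interpolation formula with nodes -1, 1, 3:
  L_0(t) = (t - 1)(t - 3) / 8
  L_1(t) = (t + 1)(t - 3) / -4
  L_2(t) = (t + 1)(t - 1) / 8
Then h(t) = 6·L_0(t) - 6·L_1(t) - 26·L_2(t).
Expanding and collecting terms gives h(t) = -t^2 - 6t + 1.
Check: h(1) = -6. ✓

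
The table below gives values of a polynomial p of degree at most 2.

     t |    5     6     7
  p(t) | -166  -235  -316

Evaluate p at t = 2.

Write p(t) = at^2 + bt + c. Substituting each data point gives a linear system:
  25a + 5b + c = -166
  36a + 6b + c = -235
  49a + 7b + c = -316
Solving the system yields a = -6, b = -3, c = -1.
So p(t) = -6t² - 3t - 1.
Then p(2) = -31.

-31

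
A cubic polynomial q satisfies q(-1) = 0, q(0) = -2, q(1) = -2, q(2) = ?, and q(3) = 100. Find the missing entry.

On equispaced nodes a degree-3 polynomial has vanishing fourth forward difference, so
  q(-1) - 4·q(0) + 6·q(1) - 4·q(2) + q(3) = 0.
Substituting the known values and solving for q(2):
  -4·q(2) = -96
  q(2) = 24.

24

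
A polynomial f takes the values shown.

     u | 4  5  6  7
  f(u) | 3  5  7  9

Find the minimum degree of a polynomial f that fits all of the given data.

1

Forward differences of the values at u = 4, 5, 6, 7:
  f  : 3  5  7  9
  Δ  : 2  2  2
  Δ^2: 0  0
  Δ^3: 0
The first differences are constant (2) and nonzero, while all higher differences vanish, so the minimal degree is 1.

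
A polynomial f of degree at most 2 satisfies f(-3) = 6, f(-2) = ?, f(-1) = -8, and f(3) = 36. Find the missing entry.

The 3 known points determine the degree-2 polynomial uniquely.
Write f(n) = an^2 + bn + c. Substituting each data point gives a linear system:
  9a - 3b + c = 6
  a - b + c = -8
  9a + 3b + c = 36
Solving the system yields a = 3, b = 5, c = -6.
So f(n) = 3n² + 5n - 6.
Then f(-2) = -4.

-4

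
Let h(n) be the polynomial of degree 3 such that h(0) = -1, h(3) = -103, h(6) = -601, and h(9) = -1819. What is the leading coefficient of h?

Write h(n) = an^3 + bn^2 + cn + d. Substituting each data point gives a linear system:
  d = -1
  27a + 9b + 3c + d = -103
  216a + 36b + 6c + d = -601
  729a + 81b + 9c + d = -1819
Solving the system yields a = -2, b = -4, c = -4, d = -1.
So h(n) = -2n³ - 4n² - 4n - 1.
The leading coefficient is -2.

-2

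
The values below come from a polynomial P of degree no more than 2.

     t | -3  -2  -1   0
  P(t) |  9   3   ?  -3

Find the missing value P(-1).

-1

On equispaced nodes a degree-2 polynomial has vanishing third forward difference, so
  - P(-3) + 3·P(-2) - 3·P(-1) + P(0) = 0.
Substituting the known values and solving for P(-1):
  -3·P(-1) = 3
  P(-1) = -1.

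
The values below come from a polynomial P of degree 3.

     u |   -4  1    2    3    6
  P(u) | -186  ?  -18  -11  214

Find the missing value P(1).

-11

The 4 known points determine the degree-3 polynomial uniquely.
Write P(u) = au^3 + bu^2 + cu + d. Substituting each data point gives a linear system:
  -64a + 16b - 4c + d = -186
  8a + 4b + 2c + d = -18
  27a + 9b + 3c + d = -11
  216a + 36b + 6c + d = 214
Solving the system yields a = 2, b = -5, c = -6, d = -2.
So P(u) = 2u^3 - 5u^2 - 6u - 2.
Then P(1) = -11.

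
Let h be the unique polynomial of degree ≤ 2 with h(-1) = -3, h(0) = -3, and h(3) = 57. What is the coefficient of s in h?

5

Write h(s) = as^2 + bs + c. Substituting each data point gives a linear system:
  a - b + c = -3
  c = -3
  9a + 3b + c = 57
Solving the system yields a = 5, b = 5, c = -3.
So h(s) = 5s² + 5s - 3.
The coefficient of s is 5.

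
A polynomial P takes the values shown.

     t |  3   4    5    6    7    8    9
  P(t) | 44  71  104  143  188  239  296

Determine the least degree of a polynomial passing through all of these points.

Forward differences of the values at t = 3, 4, 5, 6, 7, 8, 9:
  P  : 44  71  104  143  188  239  296
  Δ  : 27  33  39  45  51  57
  Δ^2: 6  6  6  6  6
  Δ^3: 0  0  0  0
  Δ^4: 0  0  0
  Δ^5: 0  0
  Δ^6: 0
The second differences are constant (6) and nonzero, while all higher differences vanish, so the minimal degree is 2.

2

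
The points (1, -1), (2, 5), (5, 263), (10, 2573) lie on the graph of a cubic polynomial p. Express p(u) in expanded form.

Write p(u) = au^3 + bu^2 + cu + d. Substituting each data point gives a linear system:
  a + b + c + d = -1
  8a + 4b + 2c + d = 5
  125a + 25b + 5c + d = 263
  1000a + 100b + 10c + d = 2573
Solving the system yields a = 3, b = -4, c = -3, d = 3.
So p(u) = 3u^3 - 4u^2 - 3u + 3.
Check: p(5) = 263. ✓

p(u) = 3u^3 - 4u^2 - 3u + 3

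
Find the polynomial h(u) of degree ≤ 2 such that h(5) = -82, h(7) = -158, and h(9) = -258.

h(u) = -3u^2 - 2u + 3

Using the Lagrange interpolation formula with nodes 5, 7, 9:
  L_0(u) = (u - 7)(u - 9) / 8
  L_1(u) = (u - 5)(u - 9) / -4
  L_2(u) = (u - 5)(u - 7) / 8
Then h(u) = -82·L_0(u) - 158·L_1(u) - 258·L_2(u).
Expanding and collecting terms gives h(u) = -3u^2 - 2u + 3.
Check: h(7) = -158. ✓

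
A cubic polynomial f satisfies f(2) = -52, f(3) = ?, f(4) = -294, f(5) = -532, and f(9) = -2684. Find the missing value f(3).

The 4 known points determine the degree-3 polynomial uniquely.
Write f(n) = an^3 + bn^2 + cn + d. Substituting each data point gives a linear system:
  8a + 4b + 2c + d = -52
  64a + 16b + 4c + d = -294
  125a + 25b + 5c + d = -532
  729a + 81b + 9c + d = -2684
Solving the system yields a = -3, b = -6, c = -1, d = -2.
So f(n) = -3n³ - 6n² - n - 2.
Then f(3) = -140.

-140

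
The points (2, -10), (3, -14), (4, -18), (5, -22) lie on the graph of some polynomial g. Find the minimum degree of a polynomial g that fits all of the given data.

1

Forward differences of the values at u = 2, 3, 4, 5:
  g  : -10  -14  -18  -22
  Δ  : -4  -4  -4
  Δ^2: 0  0
  Δ^3: 0
The first differences are constant (-4) and nonzero, while all higher differences vanish, so the minimal degree is 1.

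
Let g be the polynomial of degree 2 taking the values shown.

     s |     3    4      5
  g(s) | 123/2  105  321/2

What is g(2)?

Using the Lagrange interpolation formula with nodes 3, 4, 5:
  L_0(s) = (s - 4)(s - 5) / 2
  L_1(s) = (s - 3)(s - 5) / -1
  L_2(s) = (s - 3)(s - 4) / 2
Then g(s) = 123/2·L_0(s) + 105·L_1(s) + 321/2·L_2(s).
Expanding and collecting terms gives g(s) = 6s^2 + (3/2)s + 3.
Evaluating at s = 2: g(2) = 30.

30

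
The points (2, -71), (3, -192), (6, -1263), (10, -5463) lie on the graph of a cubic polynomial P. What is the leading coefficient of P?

-5

Write P(x) = ax^3 + bx^2 + cx + d. Substituting each data point gives a linear system:
  8a + 4b + 2c + d = -71
  27a + 9b + 3c + d = -192
  216a + 36b + 6c + d = -1263
  1000a + 100b + 10c + d = -5463
Solving the system yields a = -5, b = -4, c = -6, d = -3.
So P(x) = -5x³ - 4x² - 6x - 3.
The leading coefficient is -5.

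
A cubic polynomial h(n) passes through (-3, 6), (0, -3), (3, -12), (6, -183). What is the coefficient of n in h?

Write h(n) = an^3 + bn^2 + cn + d. Substituting each data point gives a linear system:
  -27a + 9b - 3c + d = 6
  d = -3
  27a + 9b + 3c + d = -12
  216a + 36b + 6c + d = -183
Solving the system yields a = -1, b = 0, c = 6, d = -3.
So h(n) = -n^3 + 6n - 3.
The coefficient of n is 6.

6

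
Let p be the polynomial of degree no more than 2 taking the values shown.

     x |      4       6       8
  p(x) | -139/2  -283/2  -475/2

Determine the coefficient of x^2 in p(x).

Write p(x) = ax^2 + bx + c. Substituting each data point gives a linear system:
  16a + 4b + c = -139/2
  36a + 6b + c = -283/2
  64a + 8b + c = -475/2
Solving the system yields a = -3, b = -6, c = 5/2.
So p(x) = -3x² - 6x + 5/2.
The leading coefficient is -3.

-3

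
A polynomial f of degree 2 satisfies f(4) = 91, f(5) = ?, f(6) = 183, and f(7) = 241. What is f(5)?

133

The 3 known points determine the degree-2 polynomial uniquely.
Write f(u) = au^2 + bu + c. Substituting each data point gives a linear system:
  16a + 4b + c = 91
  36a + 6b + c = 183
  49a + 7b + c = 241
Solving the system yields a = 4, b = 6, c = 3.
So f(u) = 4u^2 + 6u + 3.
Then f(5) = 133.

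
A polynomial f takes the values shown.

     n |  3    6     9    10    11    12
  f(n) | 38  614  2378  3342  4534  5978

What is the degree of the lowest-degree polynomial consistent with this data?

3

Divided differences on the nodes 3, 6, 9, 10, 11, 12:
  order 0: 38  614  2378  3342  4534  5978
  order 1: 192  588  964  1192  1444
  order 2: 66  94  114  126
  order 3: 4  4  4
  order 4: 0  0
  order 5: 0
The order-3 divided differences are all 4 (nonzero) and every higher order vanishes, so the data lies on a polynomial of degree exactly 3.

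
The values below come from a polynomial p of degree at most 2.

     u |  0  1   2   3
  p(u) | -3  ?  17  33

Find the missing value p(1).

5

On equispaced nodes a degree-2 polynomial has vanishing third forward difference, so
  - p(0) + 3·p(1) - 3·p(2) + p(3) = 0.
Substituting the known values and solving for p(1):
  3·p(1) = 15
  p(1) = 5.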